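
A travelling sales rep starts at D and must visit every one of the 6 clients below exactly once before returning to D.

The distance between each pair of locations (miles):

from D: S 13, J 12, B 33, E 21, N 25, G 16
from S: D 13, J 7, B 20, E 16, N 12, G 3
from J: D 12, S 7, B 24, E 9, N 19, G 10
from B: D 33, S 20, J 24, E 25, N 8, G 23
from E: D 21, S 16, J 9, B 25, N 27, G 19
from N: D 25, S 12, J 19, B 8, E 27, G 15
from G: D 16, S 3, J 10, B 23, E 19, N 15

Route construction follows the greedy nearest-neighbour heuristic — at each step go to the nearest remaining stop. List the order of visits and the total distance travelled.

D → [J:12 / S:13 / G:16 / E:21 / N:25 / B:33] → J (12)
J → [S:7 / E:9 / G:10 / N:19 / B:24] → S (7)
S → [G:3 / N:12 / E:16 / B:20] → G (3)
G → [N:15 / E:19 / B:23] → N (15)
N → [B:8 / E:27] → B (8)
B → [E:25] → E (25)
Return E→D: 21.
Total = 12 + 7 + 3 + 15 + 8 + 25 + 21 = 91.

Total distance 91 miles via the nearest-neighbour route D → J → S → G → N → B → E → D.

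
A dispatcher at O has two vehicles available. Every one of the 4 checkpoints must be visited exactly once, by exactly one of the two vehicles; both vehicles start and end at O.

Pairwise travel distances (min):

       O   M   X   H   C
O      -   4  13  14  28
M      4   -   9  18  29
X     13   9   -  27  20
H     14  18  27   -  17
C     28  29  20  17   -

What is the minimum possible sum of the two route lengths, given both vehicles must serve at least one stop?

72 min — the smallest possible combined total.

There are 2^3 − 1 = 7 ways to divide the 4 stops into two non-empty groups. For each, the best each vehicle can do is its own shortest tour through its group:
  {M} + {X, H, C}: 8 + 64 = 72
  {X} + {M, H, C}: 26 + 64 = 90
  {M, X} + {H, C}: 26 + 59 = 85
  {H} + {M, X, C}: 28 + 61 = 89
  {M, H} + {X, C}: 36 + 61 = 97
  {X, H} + {M, C}: 54 + 61 = 115
  … (7 splits in total)
Best: vehicle 1 O → M → O = 8; vehicle 2 O → X → C → H → O = 64; combined 72.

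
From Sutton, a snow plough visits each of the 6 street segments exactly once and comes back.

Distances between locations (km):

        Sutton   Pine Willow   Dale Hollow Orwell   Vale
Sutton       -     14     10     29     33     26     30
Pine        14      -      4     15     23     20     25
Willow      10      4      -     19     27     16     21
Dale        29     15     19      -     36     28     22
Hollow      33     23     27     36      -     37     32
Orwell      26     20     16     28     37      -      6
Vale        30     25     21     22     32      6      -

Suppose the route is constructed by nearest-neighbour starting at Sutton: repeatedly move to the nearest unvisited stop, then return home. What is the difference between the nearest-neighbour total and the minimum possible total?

Sutton: Willow=10, Pine=14, Orwell=26, Dale=29, Vale=30, Hollow=33 ⇒ Willow
Willow: Pine=4, Orwell=16, Dale=19, Vale=21, Hollow=27 ⇒ Pine
Pine: Dale=15, Orwell=20, Hollow=23, Vale=25 ⇒ Dale
Dale: Vale=22, Orwell=28, Hollow=36 ⇒ Vale
Vale: Orwell=6, Hollow=32 ⇒ Orwell
Orwell: Hollow=37 ⇒ Hollow
NN route Sutton → Willow → Pine → Dale → Vale → Orwell → Hollow → Sutton costs 127.
Optimal: Sutton → Willow → Orwell → Vale → Dale → Pine → Hollow → Sutton costs 125 (by enumerating all 360 distinct tours).
Excess = 127 − 125 = 2.

Excess over optimum: 2 km.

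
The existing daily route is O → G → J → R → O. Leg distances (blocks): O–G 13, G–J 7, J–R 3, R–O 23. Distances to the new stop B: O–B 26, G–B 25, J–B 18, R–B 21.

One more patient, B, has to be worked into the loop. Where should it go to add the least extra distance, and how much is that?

Minimum extra distance: 24 blocks, inserting B between R and O.

Insertion cost between consecutive stops i–j is d(i,B) + d(B,j) − d(i,j):
  between O and G: 26 + 25 − 13 = 38
  between G and J: 25 + 18 − 7 = 36
  between J and R: 18 + 21 − 3 = 36
  between R and O: 21 + 26 − 23 = 24
Cheapest insertion is between R and O, adding 24.
New total = 46 + 24 = 70.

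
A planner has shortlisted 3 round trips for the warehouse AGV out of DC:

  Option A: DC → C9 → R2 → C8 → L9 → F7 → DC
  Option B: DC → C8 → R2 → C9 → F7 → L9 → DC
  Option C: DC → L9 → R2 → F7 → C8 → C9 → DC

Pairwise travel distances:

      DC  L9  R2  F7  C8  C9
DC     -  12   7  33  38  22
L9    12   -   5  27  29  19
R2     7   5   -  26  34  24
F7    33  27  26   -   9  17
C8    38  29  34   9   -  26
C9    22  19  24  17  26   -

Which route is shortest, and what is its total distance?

100 — Option C is the shortest.

Option A: 22 + 24 + 34 + 29 + 27 + 33 = 169
Option B: 38 + 34 + 24 + 17 + 27 + 12 = 152
Option C: 12 + 5 + 26 + 9 + 26 + 22 = 100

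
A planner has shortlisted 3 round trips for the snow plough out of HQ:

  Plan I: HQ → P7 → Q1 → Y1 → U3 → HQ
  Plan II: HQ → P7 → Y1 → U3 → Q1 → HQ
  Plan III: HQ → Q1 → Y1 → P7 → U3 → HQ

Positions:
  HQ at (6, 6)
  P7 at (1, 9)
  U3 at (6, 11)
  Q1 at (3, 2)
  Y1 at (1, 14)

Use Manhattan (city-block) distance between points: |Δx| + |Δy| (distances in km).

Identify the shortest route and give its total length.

Plan I: 8 + 9 + 14 + 8 + 5 = 44
Plan II: 8 + 5 + 8 + 12 + 7 = 40
Plan III: 7 + 14 + 5 + 7 + 5 = 38

Shortest is Plan III, total 38 km.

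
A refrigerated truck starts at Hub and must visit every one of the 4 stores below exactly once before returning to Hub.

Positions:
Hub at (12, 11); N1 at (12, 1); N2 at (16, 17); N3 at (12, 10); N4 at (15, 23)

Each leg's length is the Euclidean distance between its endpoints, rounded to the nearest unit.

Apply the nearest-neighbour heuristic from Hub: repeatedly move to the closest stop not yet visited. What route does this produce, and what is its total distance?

At Hub the remaining stops are N3 1, N2 7, N1 10, N4 12; go to N3.
At N3 the remaining stops are N2 8, N1 9, N4 13; go to N2.
At N2 the remaining stops are N4 6, N1 16; go to N4.
At N4 the remaining stops are N1 22; go to N1.
Return N1→Hub: 10.
Total = 1 + 8 + 6 + 22 + 10 = 47.

Total distance 47 via the nearest-neighbour route Hub → N3 → N2 → N4 → N1 → Hub.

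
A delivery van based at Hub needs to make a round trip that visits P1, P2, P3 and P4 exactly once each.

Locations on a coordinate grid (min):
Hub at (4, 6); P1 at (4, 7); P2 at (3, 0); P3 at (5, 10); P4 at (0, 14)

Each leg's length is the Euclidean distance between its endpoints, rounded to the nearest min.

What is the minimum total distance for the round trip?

With 4 stops there are 4!/2 = 12 distinct round trips (a route and its reverse cost the same).
Hub-P1-P2-P3-P4-Hub: 1+7+10+6+9 = 33
Hub-P1-P2-P4-P3-Hub: 1+7+14+6+4 = 32
Hub-P1-P3-P2-P4-Hub: 1+3+10+14+9 = 37
Hub-P1-P3-P4-P2-Hub: 1+3+6+14+6 = 30
Hub-P1-P4-P2-P3-Hub: 1+8+14+10+4 = 37
Hub-P1-P4-P3-P2-Hub: 1+8+6+10+6 = 31
Hub-P2-P1-P3-P4-Hub: 6+7+3+6+9 = 31
Hub-P2-P1-P4-P3-Hub: 6+7+8+6+4 = 31
Hub-P2-P3-P1-P4-Hub: 6+10+3+8+9 = 36
Hub-P2-P4-P1-P3-Hub: 6+14+8+3+4 = 35
Hub-P3-P1-P2-P4-Hub: 4+3+7+14+9 = 37
Hub-P3-P2-P1-P4-Hub: 4+10+7+8+9 = 38
The minimum is 30.
One optimal route: Hub → P1 → P3 → P4 → P2 → Hub (or its reverse).

30 min — the shortest possible round trip.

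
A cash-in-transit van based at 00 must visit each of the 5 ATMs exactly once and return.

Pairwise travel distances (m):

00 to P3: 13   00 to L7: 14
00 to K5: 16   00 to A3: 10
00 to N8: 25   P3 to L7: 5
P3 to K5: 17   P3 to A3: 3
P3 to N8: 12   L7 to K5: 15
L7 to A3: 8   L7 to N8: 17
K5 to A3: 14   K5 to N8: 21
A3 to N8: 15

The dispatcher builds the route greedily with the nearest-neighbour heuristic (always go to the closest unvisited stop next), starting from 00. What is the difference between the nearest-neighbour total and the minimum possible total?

The nearest-neighbour route is 7 m longer than optimal.

00: A3=10, P3=13, L7=14, K5=16, N8=25 ⇒ A3
A3: P3=3, L7=8, K5=14, N8=15 ⇒ P3
P3: L7=5, N8=12, K5=17 ⇒ L7
L7: K5=15, N8=17 ⇒ K5
K5: N8=21 ⇒ N8
NN route 00 → A3 → P3 → L7 → K5 → N8 → 00 costs 79.
Optimal: 00 → K5 → N8 → P3 → L7 → A3 → 00 costs 72 (by enumerating all 60 distinct tours).
Excess = 79 − 72 = 7.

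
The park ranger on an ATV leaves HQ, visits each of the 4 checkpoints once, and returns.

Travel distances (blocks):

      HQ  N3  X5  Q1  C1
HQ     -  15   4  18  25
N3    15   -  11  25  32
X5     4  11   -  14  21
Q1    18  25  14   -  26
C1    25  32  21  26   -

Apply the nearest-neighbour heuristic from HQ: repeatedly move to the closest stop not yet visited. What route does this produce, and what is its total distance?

Nearest-neighbour total = 91 blocks; route HQ → X5 → N3 → Q1 → C1 → HQ.

From HQ: distances to unvisited — X5=4, N3=15, Q1=18, C1=25. Nearest is X5 (4).
From X5: distances to unvisited — N3=11, Q1=14, C1=21. Nearest is N3 (11).
From N3: distances to unvisited — Q1=25, C1=32. Nearest is Q1 (25).
From Q1: distances to unvisited — C1=26. Nearest is C1 (26).
Return C1→HQ: 25.
Total = 4 + 11 + 25 + 26 + 25 = 91.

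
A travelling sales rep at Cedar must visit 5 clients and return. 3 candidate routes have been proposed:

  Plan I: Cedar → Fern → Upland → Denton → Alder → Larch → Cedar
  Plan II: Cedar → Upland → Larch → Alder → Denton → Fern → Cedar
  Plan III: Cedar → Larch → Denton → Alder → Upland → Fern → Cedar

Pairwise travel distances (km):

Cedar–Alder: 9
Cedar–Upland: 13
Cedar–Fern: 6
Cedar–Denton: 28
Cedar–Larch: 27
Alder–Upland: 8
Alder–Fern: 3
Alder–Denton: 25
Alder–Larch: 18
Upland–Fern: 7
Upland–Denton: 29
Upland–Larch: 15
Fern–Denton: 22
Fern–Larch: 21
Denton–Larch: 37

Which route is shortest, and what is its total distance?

Plan I: 6 + 7 + 29 + 25 + 18 + 27 = 112
Plan II: 13 + 15 + 18 + 25 + 22 + 6 = 99
Plan III: 27 + 37 + 25 + 8 + 7 + 6 = 110

Shortest is Plan II, total 99 km.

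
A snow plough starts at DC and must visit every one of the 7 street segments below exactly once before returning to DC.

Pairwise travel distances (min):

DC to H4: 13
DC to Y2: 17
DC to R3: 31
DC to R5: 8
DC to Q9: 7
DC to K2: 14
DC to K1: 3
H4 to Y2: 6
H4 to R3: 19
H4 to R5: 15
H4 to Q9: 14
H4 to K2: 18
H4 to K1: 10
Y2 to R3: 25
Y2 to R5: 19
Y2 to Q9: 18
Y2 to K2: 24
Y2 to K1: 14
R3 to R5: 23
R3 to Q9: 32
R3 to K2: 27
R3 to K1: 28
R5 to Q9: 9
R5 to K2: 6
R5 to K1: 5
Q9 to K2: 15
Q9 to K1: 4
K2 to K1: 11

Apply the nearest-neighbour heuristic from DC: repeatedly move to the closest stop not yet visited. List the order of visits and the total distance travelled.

DC → [K1:3 / Q9:7 / R5:8 / H4:13 / K2:14 / Y2:17 / R3:31] → K1 (3)
K1 → [Q9:4 / R5:5 / H4:10 / K2:11 / Y2:14 / R3:28] → Q9 (4)
Q9 → [R5:9 / H4:14 / K2:15 / Y2:18 / R3:32] → R5 (9)
R5 → [K2:6 / H4:15 / Y2:19 / R3:23] → K2 (6)
K2 → [H4:18 / Y2:24 / R3:27] → H4 (18)
H4 → [Y2:6 / R3:19] → Y2 (6)
Y2 → [R3:25] → R3 (25)
Return R3→DC: 31.
Total = 3 + 4 + 9 + 6 + 18 + 6 + 25 + 31 = 102.

102 min along DC → K1 → Q9 → R5 → K2 → H4 → Y2 → R3 → DC.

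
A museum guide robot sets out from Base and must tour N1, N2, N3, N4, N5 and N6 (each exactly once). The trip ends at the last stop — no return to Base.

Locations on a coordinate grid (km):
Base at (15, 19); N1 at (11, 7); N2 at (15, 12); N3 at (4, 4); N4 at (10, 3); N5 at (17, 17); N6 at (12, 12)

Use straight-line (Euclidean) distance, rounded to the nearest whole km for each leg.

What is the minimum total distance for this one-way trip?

There are 6! = 720 possible orderings.
Base→N1→N2→N3→N4→N5→N6: 13+6+14+6+16+7 = 62
Base→N1→N2→N3→N4→N6→N5: 13+6+14+6+9+7 = 55
Base→N1→N2→N3→N5→N4→N6: 13+6+14+18+16+9 = 76
Base→N1→N2→N3→N5→N6→N4: 13+6+14+18+7+9 = 67
Base→N1→N2→N3→N6→N4→N5: 13+6+14+11+9+16 = 69
Base→N1→N2→N3→N6→N5→N4: 13+6+14+11+7+16 = 67
Base→N1→N2→N4→N3→N5→N6: 13+6+10+6+18+7 = 60
Base→N1→N2→N4→N3→N6→N5: 13+6+10+6+11+7 = 53
… (712 more)
Base→N5→N2→N6→N1→N4→N3: 3+5+3+5+4+6 = 26  ← best
The minimum is 26.
One shortest path: Base → N5 → N2 → N6 → N1 → N4 → N3.

Shortest open route: 26 km.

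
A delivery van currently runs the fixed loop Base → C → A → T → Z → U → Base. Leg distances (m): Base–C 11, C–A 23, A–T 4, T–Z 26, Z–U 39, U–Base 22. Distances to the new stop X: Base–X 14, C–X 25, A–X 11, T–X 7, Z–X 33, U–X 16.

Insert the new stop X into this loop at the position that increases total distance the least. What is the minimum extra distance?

Adding 8 m by placing X on the U–Base leg.

Insertion cost between consecutive stops i–j is d(i,X) + d(X,j) − d(i,j):
  between Base and C: 14 + 25 − 11 = 28
  between C and A: 25 + 11 − 23 = 13
  between A and T: 11 + 7 − 4 = 14
  between T and Z: 7 + 33 − 26 = 14
  between Z and U: 33 + 16 − 39 = 10
  between U and Base: 16 + 14 − 22 = 8
Cheapest insertion is between U and Base, adding 8.
New total = 125 + 8 = 133.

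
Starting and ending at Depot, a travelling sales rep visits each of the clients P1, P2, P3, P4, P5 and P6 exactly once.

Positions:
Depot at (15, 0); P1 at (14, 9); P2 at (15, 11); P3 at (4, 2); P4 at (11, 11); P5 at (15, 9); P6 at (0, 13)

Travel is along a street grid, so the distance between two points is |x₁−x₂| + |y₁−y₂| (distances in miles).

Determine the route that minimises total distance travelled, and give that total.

Depot - P1 - P2 - P3 - P4 - P5 - P6 - Depot: 10+3+20+16+6+19+28 = 102
Depot - P1 - P2 - P3 - P4 - P6 - P5 - Depot: 10+3+20+16+13+19+9 = 90
Depot - P1 - P2 - P3 - P5 - P4 - P6 - Depot: 10+3+20+18+6+13+28 = 98
Depot - P1 - P2 - P3 - P5 - P6 - P4 - Depot: 10+3+20+18+19+13+15 = 98
Depot - P1 - P2 - P3 - P6 - P4 - P5 - Depot: 10+3+20+15+13+6+9 = 76
Depot - P1 - P2 - P3 - P6 - P5 - P4 - Depot: 10+3+20+15+19+6+15 = 88
Depot - P1 - P2 - P4 - P3 - P5 - P6 - Depot: 10+3+4+16+18+19+28 = 98
Depot - P1 - P2 - P4 - P3 - P6 - P5 - Depot: 10+3+4+16+15+19+9 = 76
… (352 more)
Depot - P1 - P5 - P2 - P4 - P6 - P3 - Depot: 10+1+2+4+13+15+13 = 58  ← best
The minimum is 58.
One optimal route: Depot → P1 → P5 → P2 → P4 → P6 → P3 → Depot (or its reverse).

58 miles — the shortest possible round trip.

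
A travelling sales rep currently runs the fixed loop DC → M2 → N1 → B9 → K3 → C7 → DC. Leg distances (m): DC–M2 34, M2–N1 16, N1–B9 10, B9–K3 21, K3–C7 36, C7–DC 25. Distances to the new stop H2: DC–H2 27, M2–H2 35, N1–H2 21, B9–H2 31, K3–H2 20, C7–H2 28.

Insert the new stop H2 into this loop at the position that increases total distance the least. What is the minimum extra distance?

Minimum extra distance: 12 m, inserting H2 between K3 and C7.

Insertion cost between consecutive stops i–j is d(i,H2) + d(H2,j) − d(i,j):
  between DC and M2: 27 + 35 − 34 = 28
  between M2 and N1: 35 + 21 − 16 = 40
  between N1 and B9: 21 + 31 − 10 = 42
  between B9 and K3: 31 + 20 − 21 = 30
  between K3 and C7: 20 + 28 − 36 = 12
  between C7 and DC: 28 + 27 − 25 = 30
Cheapest insertion is between K3 and C7, adding 12.
New total = 142 + 12 = 154.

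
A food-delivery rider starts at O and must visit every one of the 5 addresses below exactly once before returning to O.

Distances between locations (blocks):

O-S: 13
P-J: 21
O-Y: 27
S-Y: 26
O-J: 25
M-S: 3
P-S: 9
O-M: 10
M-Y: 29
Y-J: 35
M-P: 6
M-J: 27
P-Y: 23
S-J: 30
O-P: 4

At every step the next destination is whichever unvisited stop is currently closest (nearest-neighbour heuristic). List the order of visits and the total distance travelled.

99 blocks along O → P → M → S → Y → J → O.

From O: distances to unvisited — P=4, M=10, S=13, J=25, Y=27. Nearest is P (4).
From P: distances to unvisited — M=6, S=9, J=21, Y=23. Nearest is M (6).
From M: distances to unvisited — S=3, J=27, Y=29. Nearest is S (3).
From S: distances to unvisited — Y=26, J=30. Nearest is Y (26).
From Y: distances to unvisited — J=35. Nearest is J (35).
Return J→O: 25.
Total = 4 + 6 + 3 + 26 + 35 + 25 = 99.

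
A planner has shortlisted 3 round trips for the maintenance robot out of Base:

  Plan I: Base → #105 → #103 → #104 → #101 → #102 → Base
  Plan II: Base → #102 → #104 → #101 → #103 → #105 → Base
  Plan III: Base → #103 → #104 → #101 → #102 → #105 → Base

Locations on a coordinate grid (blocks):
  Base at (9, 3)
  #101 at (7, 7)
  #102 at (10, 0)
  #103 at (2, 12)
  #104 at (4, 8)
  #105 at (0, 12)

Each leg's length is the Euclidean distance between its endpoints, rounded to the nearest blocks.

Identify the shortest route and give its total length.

33 blocks — Plan I is the shortest.

Plan I: 13 + 2 + 4 + 3 + 8 + 3 = 33
Plan II: 3 + 10 + 3 + 7 + 2 + 13 = 38
Plan III: 11 + 4 + 3 + 8 + 16 + 13 = 55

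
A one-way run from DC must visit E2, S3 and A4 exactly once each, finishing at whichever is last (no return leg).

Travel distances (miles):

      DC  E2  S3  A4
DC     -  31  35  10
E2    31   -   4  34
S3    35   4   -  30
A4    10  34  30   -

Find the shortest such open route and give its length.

There are 3! = 6 possible orderings.
DC - E2 - S3 - A4: 31+4+30 = 65
DC - E2 - A4 - S3: 31+34+30 = 95
DC - S3 - E2 - A4: 35+4+34 = 73
DC - S3 - A4 - E2: 35+30+34 = 99
DC - A4 - E2 - S3: 10+34+4 = 48
DC - A4 - S3 - E2: 10+30+4 = 44
The minimum is 44.
One shortest path: DC → A4 → S3 → E2.

Minimum one-way distance = 44 miles.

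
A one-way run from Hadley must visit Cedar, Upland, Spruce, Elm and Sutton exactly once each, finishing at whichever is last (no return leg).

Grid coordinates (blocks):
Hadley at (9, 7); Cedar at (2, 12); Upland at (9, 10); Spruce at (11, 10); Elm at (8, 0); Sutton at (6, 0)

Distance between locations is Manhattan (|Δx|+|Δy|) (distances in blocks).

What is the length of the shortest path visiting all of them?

There are 5! = 120 possible orderings.
Hadley → Cedar → Upland → Spruce → Elm → Sutton: 12+9+2+13+2 = 38
Hadley → Cedar → Upland → Spruce → Sutton → Elm: 12+9+2+15+2 = 40
Hadley → Cedar → Upland → Elm → Spruce → Sutton: 12+9+11+13+15 = 60
Hadley → Cedar → Upland → Elm → Sutton → Spruce: 12+9+11+2+15 = 49
Hadley → Cedar → Upland → Sutton → Spruce → Elm: 12+9+13+15+13 = 62
Hadley → Cedar → Upland → Sutton → Elm → Spruce: 12+9+13+2+13 = 49
Hadley → Cedar → Spruce → Upland → Elm → Sutton: 12+11+2+11+2 = 38
Hadley → Cedar → Spruce → Upland → Sutton → Elm: 12+11+2+13+2 = 40
Hadley → Cedar → Spruce → Elm → Upland → Sutton: 12+11+13+11+13 = 60
Hadley → Cedar → Spruce → Elm → Sutton → Upland: 12+11+13+2+13 = 51
Hadley → Cedar → Spruce → Sutton → Upland → Elm: 12+11+15+13+11 = 62
Hadley → Cedar → Spruce → Sutton → Elm → Upland: 12+11+15+2+11 = 51
Hadley → Cedar → Elm → Upland → Spruce → Sutton: 12+18+11+2+15 = 58
Hadley → Cedar → Elm → Upland → Sutton → Spruce: 12+18+11+13+15 = 69
… (106 more)
Hadley → Upland → Spruce → Cedar → Sutton → Elm: 3+2+11+16+2 = 34  ← best
The minimum is 34.
One shortest path: Hadley → Upland → Spruce → Cedar → Sutton → Elm.

Minimum one-way distance = 34 blocks.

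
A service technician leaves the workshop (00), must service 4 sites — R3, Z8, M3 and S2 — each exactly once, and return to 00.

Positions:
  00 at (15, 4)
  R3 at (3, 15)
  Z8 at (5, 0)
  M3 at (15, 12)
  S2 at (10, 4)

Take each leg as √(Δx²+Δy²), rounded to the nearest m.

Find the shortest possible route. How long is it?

Minimum total distance: 46 m.

With 4 stops there are 4!/2 = 12 distinct round trips (a route and its reverse cost the same).
00 → R3 → Z8 → M3 → S2 → 00: 16+15+16+9+5 = 61
00 → R3 → Z8 → S2 → M3 → 00: 16+15+6+9+8 = 54
00 → R3 → M3 → Z8 → S2 → 00: 16+12+16+6+5 = 55
00 → R3 → M3 → S2 → Z8 → 00: 16+12+9+6+11 = 54
00 → R3 → S2 → Z8 → M3 → 00: 16+13+6+16+8 = 59
00 → R3 → S2 → M3 → Z8 → 00: 16+13+9+16+11 = 65
00 → Z8 → R3 → M3 → S2 → 00: 11+15+12+9+5 = 52
00 → Z8 → R3 → S2 → M3 → 00: 11+15+13+9+8 = 56
00 → Z8 → M3 → R3 → S2 → 00: 11+16+12+13+5 = 57
00 → Z8 → S2 → R3 → M3 → 00: 11+6+13+12+8 = 50
00 → M3 → R3 → Z8 → S2 → 00: 8+12+15+6+5 = 46
00 → M3 → Z8 → R3 → S2 → 00: 8+16+15+13+5 = 57
The minimum is 46.
One optimal route: 00 → M3 → R3 → Z8 → S2 → 00 (or its reverse).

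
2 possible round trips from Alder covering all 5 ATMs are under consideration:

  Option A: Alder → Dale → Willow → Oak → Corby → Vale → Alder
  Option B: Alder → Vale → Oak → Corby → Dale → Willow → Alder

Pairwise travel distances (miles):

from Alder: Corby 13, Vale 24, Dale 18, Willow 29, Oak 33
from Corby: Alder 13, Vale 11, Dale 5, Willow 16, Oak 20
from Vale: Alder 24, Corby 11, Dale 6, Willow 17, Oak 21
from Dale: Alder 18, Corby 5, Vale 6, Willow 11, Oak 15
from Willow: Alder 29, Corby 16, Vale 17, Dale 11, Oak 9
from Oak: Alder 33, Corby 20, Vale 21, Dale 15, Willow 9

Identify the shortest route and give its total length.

Shortest is Option A, total 93 miles.

Option A: 18 + 11 + 9 + 20 + 11 + 24 = 93
Option B: 24 + 21 + 20 + 5 + 11 + 29 = 110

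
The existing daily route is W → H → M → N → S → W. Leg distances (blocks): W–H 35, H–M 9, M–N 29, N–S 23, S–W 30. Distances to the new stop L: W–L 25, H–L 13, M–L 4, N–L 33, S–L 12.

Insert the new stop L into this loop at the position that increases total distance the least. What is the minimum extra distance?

Insertion cost between consecutive stops i–j is d(i,L) + d(L,j) − d(i,j):
  between W and H: 25 + 13 − 35 = 3
  between H and M: 13 + 4 − 9 = 8
  between M and N: 4 + 33 − 29 = 8
  between N and S: 33 + 12 − 23 = 22
  between S and W: 12 + 25 − 30 = 7
Cheapest insertion is between W and H, adding 3.
New total = 126 + 3 = 129.

Minimum extra distance: 3 blocks, inserting L between W and H.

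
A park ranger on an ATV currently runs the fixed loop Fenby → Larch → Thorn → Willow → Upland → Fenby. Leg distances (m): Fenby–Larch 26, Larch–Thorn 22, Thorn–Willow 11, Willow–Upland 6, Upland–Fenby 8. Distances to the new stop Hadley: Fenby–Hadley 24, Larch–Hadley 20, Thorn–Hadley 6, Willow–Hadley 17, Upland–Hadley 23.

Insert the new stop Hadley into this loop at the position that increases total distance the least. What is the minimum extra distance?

Minimum extra distance: 4 m, inserting Hadley between Larch and Thorn.

Insertion cost between consecutive stops i–j is d(i,Hadley) + d(Hadley,j) − d(i,j):
  between Fenby and Larch: 24 + 20 − 26 = 18
  between Larch and Thorn: 20 + 6 − 22 = 4
  between Thorn and Willow: 6 + 17 − 11 = 12
  between Willow and Upland: 17 + 23 − 6 = 34
  between Upland and Fenby: 23 + 24 − 8 = 39
Cheapest insertion is between Larch and Thorn, adding 4.
New total = 73 + 4 = 77.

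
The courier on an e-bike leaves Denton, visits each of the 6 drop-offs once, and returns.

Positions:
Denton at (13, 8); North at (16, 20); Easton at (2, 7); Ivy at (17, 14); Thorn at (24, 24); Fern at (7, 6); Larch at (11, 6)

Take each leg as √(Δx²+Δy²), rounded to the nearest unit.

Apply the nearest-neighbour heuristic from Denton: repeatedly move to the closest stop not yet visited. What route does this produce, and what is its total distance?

63 along Denton → Larch → Fern → Easton → Ivy → North → Thorn → Denton.

Denton → [Larch:3 / Fern:6 / Ivy:7 / Easton:11 / North:12 / Thorn:19] → Larch (3)
Larch → [Fern:4 / Easton:9 / Ivy:10 / North:15 / Thorn:22] → Fern (4)
Fern → [Easton:5 / Ivy:13 / North:17 / Thorn:25] → Easton (5)
Easton → [Ivy:17 / North:19 / Thorn:28] → Ivy (17)
Ivy → [North:6 / Thorn:12] → North (6)
North → [Thorn:9] → Thorn (9)
Return Thorn→Denton: 19.
Total = 3 + 4 + 5 + 17 + 6 + 9 + 19 = 63.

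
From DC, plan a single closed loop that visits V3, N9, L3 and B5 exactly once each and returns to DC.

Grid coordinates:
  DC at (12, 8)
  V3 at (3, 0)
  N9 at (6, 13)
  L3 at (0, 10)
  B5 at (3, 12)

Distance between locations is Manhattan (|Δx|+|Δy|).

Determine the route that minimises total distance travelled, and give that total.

DC - V3 - N9 - L3 - B5 - DC: 17+16+9+5+13 = 60
DC - V3 - N9 - B5 - L3 - DC: 17+16+4+5+14 = 56
DC - V3 - L3 - N9 - B5 - DC: 17+13+9+4+13 = 56
DC - V3 - L3 - B5 - N9 - DC: 17+13+5+4+11 = 50
DC - V3 - B5 - N9 - L3 - DC: 17+12+4+9+14 = 56
DC - V3 - B5 - L3 - N9 - DC: 17+12+5+9+11 = 54
DC - N9 - V3 - L3 - B5 - DC: 11+16+13+5+13 = 58
DC - N9 - V3 - B5 - L3 - DC: 11+16+12+5+14 = 58
DC - N9 - L3 - V3 - B5 - DC: 11+9+13+12+13 = 58
DC - N9 - B5 - V3 - L3 - DC: 11+4+12+13+14 = 54
DC - L3 - V3 - N9 - B5 - DC: 14+13+16+4+13 = 60
DC - L3 - N9 - V3 - B5 - DC: 14+9+16+12+13 = 64
The minimum is 50.
One optimal route: DC → V3 → L3 → B5 → N9 → DC (or its reverse).

Minimum total distance: 50.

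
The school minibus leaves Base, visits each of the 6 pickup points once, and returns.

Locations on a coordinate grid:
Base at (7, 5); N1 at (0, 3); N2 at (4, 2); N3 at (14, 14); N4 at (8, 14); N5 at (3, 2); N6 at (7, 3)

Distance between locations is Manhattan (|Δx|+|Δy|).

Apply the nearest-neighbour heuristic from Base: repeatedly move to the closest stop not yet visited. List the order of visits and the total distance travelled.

At Base the remaining stops are N6 2, N2 6, N5 7, N1 9, N4 10, N3 16; go to N6.
At N6 the remaining stops are N2 4, N5 5, N1 7, N4 12, N3 18; go to N2.
At N2 the remaining stops are N5 1, N1 5, N4 16, N3 22; go to N5.
At N5 the remaining stops are N1 4, N4 17, N3 23; go to N1.
At N1 the remaining stops are N4 19, N3 25; go to N4.
At N4 the remaining stops are N3 6; go to N3.
Return N3→Base: 16.
Total = 2 + 4 + 1 + 4 + 19 + 6 + 16 = 52.

Total distance 52 via the nearest-neighbour route Base → N6 → N2 → N5 → N1 → N4 → N3 → Base.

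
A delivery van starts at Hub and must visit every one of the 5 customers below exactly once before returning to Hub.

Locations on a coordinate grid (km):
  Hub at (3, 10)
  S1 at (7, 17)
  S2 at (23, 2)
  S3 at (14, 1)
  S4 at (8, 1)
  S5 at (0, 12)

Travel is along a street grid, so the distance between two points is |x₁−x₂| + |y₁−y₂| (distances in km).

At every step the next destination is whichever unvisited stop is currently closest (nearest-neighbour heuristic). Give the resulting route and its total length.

From Hub: distances to unvisited — S5=5, S1=11, S4=14, S3=20, S2=28. Nearest is S5 (5).
From S5: distances to unvisited — S1=12, S4=19, S3=25, S2=33. Nearest is S1 (12).
From S1: distances to unvisited — S4=17, S3=23, S2=31. Nearest is S4 (17).
From S4: distances to unvisited — S3=6, S2=16. Nearest is S3 (6).
From S3: distances to unvisited — S2=10. Nearest is S2 (10).
Return S2→Hub: 28.
Total = 5 + 12 + 17 + 6 + 10 + 28 = 78.

Total distance 78 km via the nearest-neighbour route Hub → S5 → S1 → S4 → S3 → S2 → Hub.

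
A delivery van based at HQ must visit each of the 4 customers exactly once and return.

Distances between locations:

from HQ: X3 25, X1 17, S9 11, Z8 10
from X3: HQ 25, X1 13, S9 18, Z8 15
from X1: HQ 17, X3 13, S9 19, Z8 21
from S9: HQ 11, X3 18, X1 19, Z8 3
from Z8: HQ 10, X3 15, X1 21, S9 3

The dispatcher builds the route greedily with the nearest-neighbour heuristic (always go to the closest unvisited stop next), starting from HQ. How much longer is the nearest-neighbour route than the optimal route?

From HQ: Z8=10, S9=11, X1=17, X3=25 → choose Z8 (10).
From Z8: S9=3, X3=15, X1=21 → choose S9 (3).
From S9: X3=18, X1=19 → choose X3 (18).
From X3: X1=13 → choose X1 (13).
NN route HQ → Z8 → S9 → X3 → X1 → HQ costs 61.
Optimal: HQ → X1 → X3 → Z8 → S9 → HQ costs 59 (by enumerating all 12 distinct tours).
Excess = 61 − 59 = 2.

The nearest-neighbour route is 2 longer than optimal.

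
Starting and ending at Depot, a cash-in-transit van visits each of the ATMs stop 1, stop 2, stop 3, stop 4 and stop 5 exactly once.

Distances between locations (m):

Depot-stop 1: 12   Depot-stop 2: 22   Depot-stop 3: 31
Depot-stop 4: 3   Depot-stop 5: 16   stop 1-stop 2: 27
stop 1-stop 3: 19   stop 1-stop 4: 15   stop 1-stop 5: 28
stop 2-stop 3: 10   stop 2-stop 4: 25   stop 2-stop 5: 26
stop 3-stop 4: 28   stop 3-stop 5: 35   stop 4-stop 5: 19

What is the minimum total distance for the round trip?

Depot→stop 1→stop 2→stop 3→stop 4→stop 5→Depot: 12+27+10+28+19+16 = 112
Depot→stop 1→stop 2→stop 3→stop 5→stop 4→Depot: 12+27+10+35+19+3 = 106
Depot→stop 1→stop 2→stop 4→stop 3→stop 5→Depot: 12+27+25+28+35+16 = 143
Depot→stop 1→stop 2→stop 4→stop 5→stop 3→Depot: 12+27+25+19+35+31 = 149
Depot→stop 1→stop 2→stop 5→stop 3→stop 4→Depot: 12+27+26+35+28+3 = 131
Depot→stop 1→stop 2→stop 5→stop 4→stop 3→Depot: 12+27+26+19+28+31 = 143
Depot→stop 1→stop 3→stop 2→stop 4→stop 5→Depot: 12+19+10+25+19+16 = 101
Depot→stop 1→stop 3→stop 2→stop 5→stop 4→Depot: 12+19+10+26+19+3 = 89
Depot→stop 1→stop 3→stop 4→stop 2→stop 5→Depot: 12+19+28+25+26+16 = 126
Depot→stop 1→stop 3→stop 4→stop 5→stop 2→Depot: 12+19+28+19+26+22 = 126
Depot→stop 1→stop 3→stop 5→stop 2→stop 4→Depot: 12+19+35+26+25+3 = 120
Depot→stop 1→stop 3→stop 5→stop 4→stop 2→Depot: 12+19+35+19+25+22 = 132
Depot→stop 1→stop 4→stop 2→stop 3→stop 5→Depot: 12+15+25+10+35+16 = 113
Depot→stop 1→stop 4→stop 2→stop 5→stop 3→Depot: 12+15+25+26+35+31 = 144
… (46 more)
The minimum is 89.
One optimal route: Depot → stop 1 → stop 3 → stop 2 → stop 5 → stop 4 → Depot (or its reverse).

Minimum total distance: 89 m.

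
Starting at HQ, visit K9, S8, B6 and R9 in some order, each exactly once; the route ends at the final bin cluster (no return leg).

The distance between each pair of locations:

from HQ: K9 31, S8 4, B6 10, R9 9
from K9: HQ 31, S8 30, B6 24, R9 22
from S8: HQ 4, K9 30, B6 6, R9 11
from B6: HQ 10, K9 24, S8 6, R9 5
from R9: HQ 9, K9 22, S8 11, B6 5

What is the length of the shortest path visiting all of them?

Minimum one-way distance = 37.

There are 4! = 24 possible orderings.
HQ→K9→S8→B6→R9: 31+30+6+5 = 72
HQ→K9→S8→R9→B6: 31+30+11+5 = 77
HQ→K9→B6→S8→R9: 31+24+6+11 = 72
HQ→K9→B6→R9→S8: 31+24+5+11 = 71
HQ→K9→R9→S8→B6: 31+22+11+6 = 70
HQ→K9→R9→B6→S8: 31+22+5+6 = 64
HQ→S8→K9→B6→R9: 4+30+24+5 = 63
HQ→S8→K9→R9→B6: 4+30+22+5 = 61
HQ→S8→B6→K9→R9: 4+6+24+22 = 56
HQ→S8→B6→R9→K9: 4+6+5+22 = 37
HQ→S8→R9→K9→B6: 4+11+22+24 = 61
HQ→S8→R9→B6→K9: 4+11+5+24 = 44
HQ→B6→K9→S8→R9: 10+24+30+11 = 75
HQ→B6→K9→R9→S8: 10+24+22+11 = 67
… (10 more)
The minimum is 37.
One shortest path: HQ → S8 → B6 → R9 → K9.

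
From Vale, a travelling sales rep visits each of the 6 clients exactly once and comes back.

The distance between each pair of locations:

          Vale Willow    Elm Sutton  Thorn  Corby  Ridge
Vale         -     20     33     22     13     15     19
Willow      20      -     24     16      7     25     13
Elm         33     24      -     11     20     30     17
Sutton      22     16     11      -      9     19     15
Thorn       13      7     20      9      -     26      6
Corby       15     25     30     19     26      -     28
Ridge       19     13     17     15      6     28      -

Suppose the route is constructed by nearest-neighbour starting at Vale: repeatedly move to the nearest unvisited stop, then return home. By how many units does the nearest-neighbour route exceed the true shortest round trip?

Vale: Thorn=13, Corby=15, Ridge=19, Willow=20, Sutton=22, Elm=33 ⇒ Thorn
Thorn: Ridge=6, Willow=7, Sutton=9, Elm=20, Corby=26 ⇒ Ridge
Ridge: Willow=13, Sutton=15, Elm=17, Corby=28 ⇒ Willow
Willow: Sutton=16, Elm=24, Corby=25 ⇒ Sutton
Sutton: Elm=11, Corby=19 ⇒ Elm
Elm: Corby=30 ⇒ Corby
NN route Vale → Thorn → Ridge → Willow → Sutton → Elm → Corby → Vale costs 104.
Optimal: Vale → Willow → Thorn → Ridge → Elm → Sutton → Corby → Vale costs 95 (by enumerating all 360 distinct tours).
Excess = 104 − 95 = 9.

The nearest-neighbour route is 9 longer than optimal.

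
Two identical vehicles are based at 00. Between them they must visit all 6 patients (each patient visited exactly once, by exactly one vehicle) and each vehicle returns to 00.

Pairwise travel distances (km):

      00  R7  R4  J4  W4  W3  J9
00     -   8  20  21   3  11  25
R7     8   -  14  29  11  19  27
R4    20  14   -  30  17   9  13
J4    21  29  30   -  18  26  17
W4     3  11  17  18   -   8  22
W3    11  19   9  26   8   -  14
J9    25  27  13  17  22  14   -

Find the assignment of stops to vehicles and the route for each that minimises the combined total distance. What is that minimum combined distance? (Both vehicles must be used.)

Minimum combined distance: 87 km.

Try each way of splitting the stops between the two vehicles (each non-empty) and, for each split, find the best tour for each vehicle:
  {R7} + {R4, J4, W4, W3, J9}: 16 + 71 = 87
  {R4} + {R7, J4, W4, W3, J9}: 40 + 79 = 119
  {R7, R4} + {J4, W4, W3, J9}: 42 + 63 = 105
  {J4} + {R7, R4, W4, W3, J9}: 42 + 60 = 102
  {R7, J4} + {R4, W4, W3, J9}: 58 + 58 = 116
  {R4, J4} + {R7, W4, W3, J9}: 71 + 60 = 131
  … (31 splits in total)
Best: vehicle 1 00 → R7 → 00 = 16; vehicle 2 00 → J4 → J9 → R4 → W3 → W4 → 00 = 71; combined 87.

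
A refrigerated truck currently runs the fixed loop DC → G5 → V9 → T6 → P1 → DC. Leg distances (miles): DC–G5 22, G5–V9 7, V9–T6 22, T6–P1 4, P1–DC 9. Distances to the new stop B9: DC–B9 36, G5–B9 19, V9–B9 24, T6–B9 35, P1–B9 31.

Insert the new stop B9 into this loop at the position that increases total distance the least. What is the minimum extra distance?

Adding 33 miles by placing B9 on the DC–G5 leg.

Insertion cost between consecutive stops i–j is d(i,B9) + d(B9,j) − d(i,j):
  between DC and G5: 36 + 19 − 22 = 33
  between G5 and V9: 19 + 24 − 7 = 36
  between V9 and T6: 24 + 35 − 22 = 37
  between T6 and P1: 35 + 31 − 4 = 62
  between P1 and DC: 31 + 36 − 9 = 58
Cheapest insertion is between DC and G5, adding 33.
New total = 64 + 33 = 97.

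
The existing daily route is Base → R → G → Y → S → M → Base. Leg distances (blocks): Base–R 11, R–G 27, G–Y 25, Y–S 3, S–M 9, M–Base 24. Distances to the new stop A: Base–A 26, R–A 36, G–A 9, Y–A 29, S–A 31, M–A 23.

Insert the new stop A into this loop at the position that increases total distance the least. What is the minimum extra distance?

Insertion cost between consecutive stops i–j is d(i,A) + d(A,j) − d(i,j):
  between Base and R: 26 + 36 − 11 = 51
  between R and G: 36 + 9 − 27 = 18
  between G and Y: 9 + 29 − 25 = 13
  between Y and S: 29 + 31 − 3 = 57
  between S and M: 31 + 23 − 9 = 45
  between M and Base: 23 + 26 − 24 = 25
Cheapest insertion is between G and Y, adding 13.
New total = 99 + 13 = 112.

+13 blocks — insert A between G and Y.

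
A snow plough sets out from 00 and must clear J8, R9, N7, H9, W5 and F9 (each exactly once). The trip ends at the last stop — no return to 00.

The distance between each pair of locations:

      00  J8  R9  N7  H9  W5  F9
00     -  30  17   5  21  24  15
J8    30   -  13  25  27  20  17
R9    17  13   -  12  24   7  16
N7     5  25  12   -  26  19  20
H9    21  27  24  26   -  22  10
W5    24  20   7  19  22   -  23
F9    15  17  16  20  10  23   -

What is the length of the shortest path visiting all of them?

Minimum one-way distance = 71.

There are 6! = 720 possible orderings.
00→J8→R9→N7→H9→W5→F9: 30+13+12+26+22+23 = 126
00→J8→R9→N7→H9→F9→W5: 30+13+12+26+10+23 = 114
00→J8→R9→N7→W5→H9→F9: 30+13+12+19+22+10 = 106
00→J8→R9→N7→W5→F9→H9: 30+13+12+19+23+10 = 107
00→J8→R9→N7→F9→H9→W5: 30+13+12+20+10+22 = 107
00→J8→R9→N7→F9→W5→H9: 30+13+12+20+23+22 = 120
00→J8→R9→H9→N7→W5→F9: 30+13+24+26+19+23 = 135
00→J8→R9→H9→N7→F9→W5: 30+13+24+26+20+23 = 136
… (712 more)
00→N7→R9→W5→J8→F9→H9: 5+12+7+20+17+10 = 71  ← best
The minimum is 71.
One shortest path: 00 → N7 → R9 → W5 → J8 → F9 → H9.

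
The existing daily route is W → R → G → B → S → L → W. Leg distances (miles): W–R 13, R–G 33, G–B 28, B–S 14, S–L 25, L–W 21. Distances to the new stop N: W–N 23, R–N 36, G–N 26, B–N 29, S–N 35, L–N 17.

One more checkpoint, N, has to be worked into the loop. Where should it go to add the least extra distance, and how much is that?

Minimum extra distance: 19 miles, inserting N between L and W.

Insertion cost between consecutive stops i–j is d(i,N) + d(N,j) − d(i,j):
  between W and R: 23 + 36 − 13 = 46
  between R and G: 36 + 26 − 33 = 29
  between G and B: 26 + 29 − 28 = 27
  between B and S: 29 + 35 − 14 = 50
  between S and L: 35 + 17 − 25 = 27
  between L and W: 17 + 23 − 21 = 19
Cheapest insertion is between L and W, adding 19.
New total = 134 + 19 = 153.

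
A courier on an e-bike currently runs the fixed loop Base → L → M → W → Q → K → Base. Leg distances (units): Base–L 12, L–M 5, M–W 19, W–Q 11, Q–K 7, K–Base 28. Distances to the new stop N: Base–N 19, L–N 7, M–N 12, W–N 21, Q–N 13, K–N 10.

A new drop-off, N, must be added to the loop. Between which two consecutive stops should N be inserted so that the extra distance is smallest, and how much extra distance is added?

+1 — insert N between K and Base.

Insertion cost between consecutive stops i–j is d(i,N) + d(N,j) − d(i,j):
  between Base and L: 19 + 7 − 12 = 14
  between L and M: 7 + 12 − 5 = 14
  between M and W: 12 + 21 − 19 = 14
  between W and Q: 21 + 13 − 11 = 23
  between Q and K: 13 + 10 − 7 = 16
  between K and Base: 10 + 19 − 28 = 1
Cheapest insertion is between K and Base, adding 1.
New total = 82 + 1 = 83.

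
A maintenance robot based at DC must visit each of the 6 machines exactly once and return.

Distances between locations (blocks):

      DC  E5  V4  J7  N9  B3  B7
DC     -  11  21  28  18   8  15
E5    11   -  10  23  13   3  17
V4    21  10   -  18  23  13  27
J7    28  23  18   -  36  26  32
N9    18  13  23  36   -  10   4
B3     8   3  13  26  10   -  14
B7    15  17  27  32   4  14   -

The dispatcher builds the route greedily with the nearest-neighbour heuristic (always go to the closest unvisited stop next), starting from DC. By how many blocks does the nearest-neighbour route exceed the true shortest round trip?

From DC: B3=8, E5=11, B7=15, N9=18, V4=21, J7=28 → choose B3 (8).
From B3: E5=3, N9=10, V4=13, B7=14, J7=26 → choose E5 (3).
From E5: V4=10, N9=13, B7=17, J7=23 → choose V4 (10).
From V4: J7=18, N9=23, B7=27 → choose J7 (18).
From J7: B7=32, N9=36 → choose B7 (32).
From B7: N9=4 → choose N9 (4).
NN route DC → B3 → E5 → V4 → J7 → B7 → N9 → DC costs 93.
Optimal: DC → J7 → V4 → E5 → B3 → N9 → B7 → DC costs 88 (by enumerating all 360 distinct tours).
Excess = 93 − 88 = 5.

5 blocks longer than the optimal tour.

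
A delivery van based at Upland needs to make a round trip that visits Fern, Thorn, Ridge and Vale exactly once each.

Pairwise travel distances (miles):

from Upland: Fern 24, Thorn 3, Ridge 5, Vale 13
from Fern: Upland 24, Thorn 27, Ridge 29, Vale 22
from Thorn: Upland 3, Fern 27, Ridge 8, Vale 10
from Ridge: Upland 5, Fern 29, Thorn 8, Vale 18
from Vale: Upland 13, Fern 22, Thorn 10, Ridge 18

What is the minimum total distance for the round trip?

Upland-Fern-Thorn-Ridge-Vale-Upland: 24+27+8+18+13 = 90
Upland-Fern-Thorn-Vale-Ridge-Upland: 24+27+10+18+5 = 84
Upland-Fern-Ridge-Thorn-Vale-Upland: 24+29+8+10+13 = 84
Upland-Fern-Ridge-Vale-Thorn-Upland: 24+29+18+10+3 = 84
Upland-Fern-Vale-Thorn-Ridge-Upland: 24+22+10+8+5 = 69
Upland-Fern-Vale-Ridge-Thorn-Upland: 24+22+18+8+3 = 75
Upland-Thorn-Fern-Ridge-Vale-Upland: 3+27+29+18+13 = 90
Upland-Thorn-Fern-Vale-Ridge-Upland: 3+27+22+18+5 = 75
Upland-Thorn-Ridge-Fern-Vale-Upland: 3+8+29+22+13 = 75
Upland-Thorn-Vale-Fern-Ridge-Upland: 3+10+22+29+5 = 69
Upland-Ridge-Fern-Thorn-Vale-Upland: 5+29+27+10+13 = 84
Upland-Ridge-Thorn-Fern-Vale-Upland: 5+8+27+22+13 = 75
The minimum is 69.
One optimal route: Upland → Fern → Vale → Thorn → Ridge → Upland (or its reverse).

69 miles — the shortest possible round trip.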